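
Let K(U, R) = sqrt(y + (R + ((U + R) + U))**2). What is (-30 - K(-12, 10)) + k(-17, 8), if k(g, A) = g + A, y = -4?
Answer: -39 - 2*sqrt(3) ≈ -42.464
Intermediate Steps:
K(U, R) = sqrt(-4 + (2*R + 2*U)**2) (K(U, R) = sqrt(-4 + (R + ((U + R) + U))**2) = sqrt(-4 + (R + ((R + U) + U))**2) = sqrt(-4 + (R + (R + 2*U))**2) = sqrt(-4 + (2*R + 2*U)**2))
k(g, A) = A + g
(-30 - K(-12, 10)) + k(-17, 8) = (-30 - 2*sqrt(-1 + (10 - 12)**2)) + (8 - 17) = (-30 - 2*sqrt(-1 + (-2)**2)) - 9 = (-30 - 2*sqrt(-1 + 4)) - 9 = (-30 - 2*sqrt(3)) - 9 = -39 - 2*sqrt(3)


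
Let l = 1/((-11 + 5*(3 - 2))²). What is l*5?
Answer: 5/36 ≈ 0.13889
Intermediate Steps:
l = 1/36 (l = 1/((-11 + 5*1)²) = 1/((-11 + 5)²) = 1/((-6)²) = 1/36 ≈ 0.027778)
l*5 = (1/36)*5 = 5/36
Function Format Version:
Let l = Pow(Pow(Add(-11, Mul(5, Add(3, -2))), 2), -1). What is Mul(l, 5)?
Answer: Rational(5, 36) ≈ 0.13889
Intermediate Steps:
l = Rational(1, 36) (l = Pow(Pow(Add(-11, Mul(5, 1)), 2), -1) = Pow(Pow(Add(-11, 5), 2), -1) = Pow(Pow(-6, 2), -1) = Pow(36, -1) = Rational(1, 36) ≈ 0.027778)
Mul(l, 5) = Mul(Rational(1, 36), 5) = Rational(5, 36)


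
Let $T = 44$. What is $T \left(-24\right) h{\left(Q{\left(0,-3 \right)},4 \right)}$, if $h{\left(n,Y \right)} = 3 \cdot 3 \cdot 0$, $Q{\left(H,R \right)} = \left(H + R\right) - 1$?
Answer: $0$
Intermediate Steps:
$Q{\left(H,R \right)} = -1 + H + R$
$h{\left(n,Y \right)} = 0$ ($h{\left(n,Y \right)} = 9 \cdot 0 = 0$)
$T \left(-24\right) h{\left(Q{\left(0,-3 \right)},4 \right)} = 44 \left(-24\right) 0 = \left(-1056\right) 0 = 0$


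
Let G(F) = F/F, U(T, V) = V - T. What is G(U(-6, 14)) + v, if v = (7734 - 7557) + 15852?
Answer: 16030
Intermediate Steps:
G(F) = 1
v = 16029 (v = 177 + 15852 = 16029)
G(U(-6, 14)) + v = 1 + 16029 = 16030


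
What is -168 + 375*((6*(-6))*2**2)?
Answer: -54168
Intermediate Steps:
-168 + 375*((6*(-6))*2**2) = -168 + 375*(-36*4) = -168 + 375*(-144) = -168 - 54000 = -54168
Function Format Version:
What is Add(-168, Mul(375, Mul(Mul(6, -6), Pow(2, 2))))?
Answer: -54168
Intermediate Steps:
Add(-168, Mul(375, Mul(Mul(6, -6), Pow(2, 2)))) = Add(-168, Mul(375, Mul(-36, 4))) = Add(-168, Mul(375, -144)) = Add(-168, -54000) = -54168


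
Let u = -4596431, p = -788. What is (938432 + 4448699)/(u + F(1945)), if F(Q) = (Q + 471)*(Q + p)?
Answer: -5387131/1801119 ≈ -2.9910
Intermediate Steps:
F(Q) = (-788 + Q)*(471 + Q) (F(Q) = (Q + 471)*(Q - 788) = (471 + Q)*(-788 + Q) = (-788 + Q)*(471 + Q))
(938432 + 4448699)/(u + F(1945)) = (938432 + 4448699)/(-4596431 + (-371148 + 1945² - 317*1945)) = 5387131/(-4596431 + (-371148 + 3783025 - 616565)) = 5387131/(-4596431 + 2795312) = 5387131/(-1801119) = 5387131*(-1/1801119) = -5387131/1801119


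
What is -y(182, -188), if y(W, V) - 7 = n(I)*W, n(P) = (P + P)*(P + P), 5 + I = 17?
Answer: -104839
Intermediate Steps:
I = 12 (I = -5 + 17 = 12)
n(P) = 4*P**2 (n(P) = (2*P)*(2*P) = 4*P**2)
y(W, V) = 7 + 576*W (y(W, V) = 7 + (4*12**2)*W = 7 + (4*144)*W = 7 + 576*W)
-y(182, -188) = -(7 + 576*182) = -(7 + 104832) = -1*104839 = -104839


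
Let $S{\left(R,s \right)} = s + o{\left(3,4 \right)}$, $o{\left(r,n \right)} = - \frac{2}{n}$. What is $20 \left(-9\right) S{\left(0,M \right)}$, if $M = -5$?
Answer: $990$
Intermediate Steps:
$S{\left(R,s \right)} = - \frac{1}{2} + s$ ($S{\left(R,s \right)} = s - \frac{2}{4} = s - \frac{1}{2} = - \frac{1}{2} + s$)
$20 \left(-9\right) S{\left(0,M \right)} = 20 \left(-9\right) \left(- \frac{1}{2} - 5\right) = \left(-180\right) \left(- \frac{11}{2}\right) = 990$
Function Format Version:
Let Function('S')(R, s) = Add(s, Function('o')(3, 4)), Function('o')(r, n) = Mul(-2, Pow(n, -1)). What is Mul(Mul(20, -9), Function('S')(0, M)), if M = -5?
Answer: 990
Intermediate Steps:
Function('S')(R, s) = Add(Rational(-1, 2), s) (Function('S')(R, s) = Add(s, Mul(-2, Pow(4, -1))) = Add(s, Mul(-2, Rational(1, 4))) = Add(s, Rational(-1, 2)) = Add(Rational(-1, 2), s))
Mul(Mul(20, -9), Function('S')(0, M)) = Mul(Mul(20, -9), Add(Rational(-1, 2), -5)) = Mul(-180, Rational(-11, 2)) = 990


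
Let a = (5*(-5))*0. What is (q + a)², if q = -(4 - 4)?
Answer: 0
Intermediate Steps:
a = 0 (a = -25*0 = 0)
q = 0 (q = -1*0 = 0)
(q + a)² = (0 + 0)² = 0² = 0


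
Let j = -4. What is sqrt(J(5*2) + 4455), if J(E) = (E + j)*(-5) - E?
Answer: sqrt(4415) ≈ 66.445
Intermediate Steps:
J(E) = 20 - 6*E (J(E) = (E - 4)*(-5) - E = (-4 + E)*(-5) - E = (20 - 5*E) - E = 20 - 6*E)
sqrt(J(5*2) + 4455) = sqrt((20 - 30*2) + 4455) = sqrt((20 - 6*10) + 4455) = sqrt((20 - 60) + 4455) = sqrt(-40 + 4455) = sqrt(4415)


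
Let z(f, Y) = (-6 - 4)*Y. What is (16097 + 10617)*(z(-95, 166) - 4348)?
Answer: -160497712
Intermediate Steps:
z(f, Y) = -10*Y
(16097 + 10617)*(z(-95, 166) - 4348) = (16097 + 10617)*(-10*166 - 4348) = 26714*(-1660 - 4348) = 26714*(-6008) = -160497712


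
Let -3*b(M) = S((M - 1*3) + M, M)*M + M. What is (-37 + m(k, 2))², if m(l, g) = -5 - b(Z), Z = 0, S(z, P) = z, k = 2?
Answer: 1764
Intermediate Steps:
b(M) = -M/3 - M*(-3 + 2*M)/3 (b(M) = -(((M - 1*3) + M)*M + M)/3 = -(((M - 3) + M)*M + M)/3 = -(((-3 + M) + M)*M + M)/3 = -((-3 + 2*M)*M + M)/3 = -(M*(-3 + 2*M) + M)/3 = -(M + M*(-3 + 2*M))/3 = -M/3 - M*(-3 + 2*M)/3)
m(l, g) = -5 (m(l, g) = -5 - 2*0*(1 - 1*0)/3 = -5 - 2*0*(1 + 0)/3 = -5 - 2*0/3 = -5 - 1*0 = -5 + 0 = -5)
(-37 + m(k, 2))² = (-37 - 5)² = (-42)² = 1764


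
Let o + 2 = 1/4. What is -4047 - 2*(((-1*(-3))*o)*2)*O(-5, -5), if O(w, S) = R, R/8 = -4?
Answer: -4719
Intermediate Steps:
o = -7/4 (o = -2 + 1/4 = -7/4 ≈ -1.7500)
R = -32 (R = 8*(-4) = -32)
O(w, S) = -32
-4047 - 2*(((-1*(-3))*o)*2)*O(-5, -5) = -4047 - 2*((-1*(-3)*(-7/4))*2)*(-32) = -4047 - 2*((3*(-7/4))*2)*(-32) = -4047 - 2*(-21/4*2)*(-32) = -4047 - 2*(-21/2)*(-32) = -4047 - (-21)*(-32) = -4047 - 1*672 = -4047 - 672 = -4719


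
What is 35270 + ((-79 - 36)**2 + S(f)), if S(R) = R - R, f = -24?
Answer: 48495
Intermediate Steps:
S(R) = 0
35270 + ((-79 - 36)**2 + S(f)) = 35270 + ((-79 - 36)**2 + 0) = 35270 + ((-115)**2 + 0) = 35270 + (13225 + 0) = 35270 + 13225 = 48495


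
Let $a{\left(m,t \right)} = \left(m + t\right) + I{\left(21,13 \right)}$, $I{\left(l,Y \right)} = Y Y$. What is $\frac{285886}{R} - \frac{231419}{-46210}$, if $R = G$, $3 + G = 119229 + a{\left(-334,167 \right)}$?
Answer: $\frac{5100302074}{688690735} \approx 7.4058$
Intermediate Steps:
$I{\left(l,Y \right)} = Y^{2}$
$a{\left(m,t \right)} = 169 + m + t$ ($a{\left(m,t \right)} = \left(m + t\right) + 13^{2} = \left(m + t\right) + 169 = 169 + m + t$)
$G = 119228$ ($G = -3 + \left(119229 + \left(169 - 334 + 167\right)\right) = -3 + \left(119229 + 2\right) = -3 + 119231 = 119228$)
$R = 119228$
$\frac{285886}{R} - \frac{231419}{-46210} = \frac{285886}{119228} - \frac{231419}{-46210} = 285886 \cdot \frac{1}{119228} - - \frac{231419}{46210} = \frac{142943}{59614} + \frac{231419}{46210} = \frac{5100302074}{688690735}$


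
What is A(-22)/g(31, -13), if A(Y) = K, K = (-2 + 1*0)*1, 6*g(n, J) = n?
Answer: -12/31 ≈ -0.38710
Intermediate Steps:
g(n, J) = n/6
K = -2 (K = (-2 + 0)*1 = -2*1 = -2)
A(Y) = -2
A(-22)/g(31, -13) = -2/((1/6)*31) = -2/31/6 = -2*6/31 = -12/31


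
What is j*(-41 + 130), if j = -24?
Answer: -2136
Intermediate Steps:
j*(-41 + 130) = -24*(-41 + 130) = -24*89 = -2136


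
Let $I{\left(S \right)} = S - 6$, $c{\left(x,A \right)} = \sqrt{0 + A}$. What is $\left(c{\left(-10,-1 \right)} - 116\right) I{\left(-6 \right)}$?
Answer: $1392 - 12 i \approx 1392.0 - 12.0 i$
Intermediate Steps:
$c{\left(x,A \right)} = \sqrt{A}$
$I{\left(S \right)} = -6 + S$
$\left(c{\left(-10,-1 \right)} - 116\right) I{\left(-6 \right)} = \left(\sqrt{-1} - 116\right) \left(-6 - 6\right) = \left(i - 116\right) \left(-12\right) = \left(-116 + i\right) \left(-12\right) = 1392 - 12 i$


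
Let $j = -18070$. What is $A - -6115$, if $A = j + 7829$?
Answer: $-4126$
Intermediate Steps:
$A = -10241$ ($A = -18070 + 7829 = -10241$)
$A - -6115 = -10241 - -6115 = -10241 + 6115 = -4126$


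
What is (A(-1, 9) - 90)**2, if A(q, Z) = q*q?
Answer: 7921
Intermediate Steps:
A(q, Z) = q**2
(A(-1, 9) - 90)**2 = ((-1)**2 - 90)**2 = (1 - 90)**2 = (-89)**2 = 7921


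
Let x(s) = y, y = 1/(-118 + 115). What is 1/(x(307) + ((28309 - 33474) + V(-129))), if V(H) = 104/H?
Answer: -43/222144 ≈ -0.00019357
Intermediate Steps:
y = -⅓ (y = 1/(-3) = -⅓ ≈ -0.33333)
x(s) = -⅓
1/(x(307) + ((28309 - 33474) + V(-129))) = 1/(-⅓ + ((28309 - 33474) + 104/(-129))) = 1/(-⅓ + (-5165 + 104*(-1/129))) = 1/(-⅓ + (-5165 - 104/129)) = 1/(-⅓ - 666389/129) = 1/(-222144/43) = -43/222144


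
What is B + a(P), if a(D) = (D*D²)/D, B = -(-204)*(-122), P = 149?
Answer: -2687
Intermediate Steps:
B = -24888 (B = -204*122 = -24888)
a(D) = D² (a(D) = D³/D = D²)
B + a(P) = -24888 + 149² = -24888 + 22201 = -2687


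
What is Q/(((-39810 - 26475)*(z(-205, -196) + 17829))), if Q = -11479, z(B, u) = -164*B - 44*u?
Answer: 883/306302985 ≈ 2.8828e-6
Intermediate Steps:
Q/(((-39810 - 26475)*(z(-205, -196) + 17829))) = -11479*1/((-39810 - 26475)*((-164*(-205) - 44*(-196)) + 17829)) = -11479*(-1/(66285*((33620 + 8624) + 17829))) = -11479*(-1/(66285*(42244 + 17829))) = -11479/((-66285*60073)) = -11479/(-3981938805) = -11479*(-1/3981938805) = 883/306302985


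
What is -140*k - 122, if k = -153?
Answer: 21298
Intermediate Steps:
-140*k - 122 = -140*(-153) - 122 = 21420 - 122 = 21298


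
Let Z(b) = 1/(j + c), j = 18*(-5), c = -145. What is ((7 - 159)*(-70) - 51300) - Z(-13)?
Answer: -9555099/235 ≈ -40660.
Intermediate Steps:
j = -90
Z(b) = -1/235 (Z(b) = 1/(-90 - 145) = 1/(-235) = -1/235)
((7 - 159)*(-70) - 51300) - Z(-13) = ((7 - 159)*(-70) - 51300) - 1*(-1/235) = (-152*(-70) - 51300) + 1/235 = (10640 - 51300) + 1/235 = -40660 + 1/235 = -9555099/235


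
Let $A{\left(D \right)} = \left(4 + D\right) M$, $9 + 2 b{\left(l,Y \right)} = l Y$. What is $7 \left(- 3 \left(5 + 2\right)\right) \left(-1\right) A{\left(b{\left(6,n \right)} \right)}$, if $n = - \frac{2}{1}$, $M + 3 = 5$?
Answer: $-1911$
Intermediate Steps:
$M = 2$ ($M = -3 + 5 = 2$)
$n = -2$ ($n = \left(-2\right) 1 = -2$)
$b{\left(l,Y \right)} = - \frac{9}{2} + \frac{Y l}{2}$ ($b{\left(l,Y \right)} = - \frac{9}{2} + \frac{l Y}{2} = - \frac{9}{2} + \frac{Y l}{2}$)
$A{\left(D \right)} = 8 + 2 D$ ($A{\left(D \right)} = \left(4 + D\right) 2 = 8 + 2 D$)
$7 \left(- 3 \left(5 + 2\right)\right) \left(-1\right) A{\left(b{\left(6,n \right)} \right)} = 7 \left(- 3 \left(5 + 2\right)\right) \left(-1\right) \left(8 + 2 \left(- \frac{9}{2} + \frac{1}{2} \left(-2\right) 6\right)\right) = 7 \left(\left(-3\right) 7\right) \left(-1\right) \left(8 + 2 \left(- \frac{9}{2} - 6\right)\right) = 7 \left(-21\right) \left(-1\right) \left(8 + 2 \left(- \frac{21}{2}\right)\right) = \left(-147\right) \left(-1\right) \left(8 - 21\right) = 147 \left(-13\right) = -1911$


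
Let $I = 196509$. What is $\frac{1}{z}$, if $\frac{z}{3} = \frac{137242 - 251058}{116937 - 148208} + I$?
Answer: $\frac{31271}{18435440265} \approx 1.6962 \cdot 10^{-6}$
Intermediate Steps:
$z = \frac{18435440265}{31271}$ ($z = 3 \left(\frac{137242 - 251058}{116937 - 148208} + 196509\right) = 3 \left(- \frac{113816}{-31271} + 196509\right) = 3 \left(\left(-113816\right) \left(- \frac{1}{31271}\right) + 196509\right) = 3 \left(\frac{113816}{31271} + 196509\right) = 3 \cdot \frac{6145146755}{31271} = \frac{18435440265}{31271} \approx 5.8954 \cdot 10^{5}$)
$\frac{1}{z} = \frac{1}{\frac{18435440265}{31271}} = \frac{31271}{18435440265}$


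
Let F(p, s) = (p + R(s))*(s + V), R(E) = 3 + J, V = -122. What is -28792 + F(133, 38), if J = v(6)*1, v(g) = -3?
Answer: -39964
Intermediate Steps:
J = -3 (J = -3*1 = -3)
R(E) = 0 (R(E) = 3 - 3 = 0)
F(p, s) = p*(-122 + s) (F(p, s) = (p + 0)*(s - 122) = p*(-122 + s))
-28792 + F(133, 38) = -28792 + 133*(-122 + 38) = -28792 + 133*(-84) = -28792 - 11172 = -39964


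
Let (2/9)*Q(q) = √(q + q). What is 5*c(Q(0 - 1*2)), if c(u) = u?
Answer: 45*I ≈ 45.0*I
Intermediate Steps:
Q(q) = 9*√2*√q/2 (Q(q) = 9*√(q + q)/2 = 9*√(2*q)/2 = 9*(√2*√q)/2 = 9*√2*√q/2)
5*c(Q(0 - 1*2)) = 5*(9*√2*√(0 - 1*2)/2) = 5*(9*√2*√(0 - 2)/2) = 5*(9*√2*√(-2)/2) = 5*(9*√2*(I*√2)/2) = 5*(9*I) = 45*I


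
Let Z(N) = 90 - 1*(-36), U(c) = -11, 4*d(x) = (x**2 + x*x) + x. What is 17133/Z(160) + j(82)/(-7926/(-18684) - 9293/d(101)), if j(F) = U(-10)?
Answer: 535886497099/3724104090 ≈ 143.90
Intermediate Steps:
d(x) = x**2/2 + x/4 (d(x) = ((x**2 + x*x) + x)/4 = ((x**2 + x**2) + x)/4 = (2*x**2 + x)/4 = (x + 2*x**2)/4 = x**2/2 + x/4)
j(F) = -11
Z(N) = 126 (Z(N) = 90 + 36 = 126)
17133/Z(160) + j(82)/(-7926/(-18684) - 9293/d(101)) = 17133/126 - 11/(-7926/(-18684) - 9293*4/(101*(1 + 2*101))) = 17133*(1/126) - 11/(-7926*(-1/18684) - 9293*4/(101*(1 + 202))) = 5711/42 - 11/(1321/3114 - 9293/((1/4)*101*203)) = 5711/42 - 11/(1321/3114 - 9293/20503/4) = 5711/42 - 11/(1321/3114 - 9293*4/20503) = 5711/42 - 11/(1321/3114 - 37172/20503) = 5711/42 - 11/(-88669145/63846342) = 5711/42 - 11*(-63846342/88669145) = 5711/42 + 702309762/88669145 = 535886497099/3724104090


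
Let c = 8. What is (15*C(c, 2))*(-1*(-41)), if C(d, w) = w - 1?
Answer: 615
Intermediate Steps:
C(d, w) = -1 + w
(15*C(c, 2))*(-1*(-41)) = (15*(-1 + 2))*(-1*(-41)) = (15*1)*41 = 15*41 = 615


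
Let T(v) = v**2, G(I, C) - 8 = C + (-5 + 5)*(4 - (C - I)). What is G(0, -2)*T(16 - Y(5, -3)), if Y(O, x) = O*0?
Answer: 1536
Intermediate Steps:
Y(O, x) = 0
G(I, C) = 8 + C (G(I, C) = 8 + (C + (-5 + 5)*(4 - (C - I))) = 8 + (C + 0*(4 + (I - C))) = 8 + (C + 0*(4 + I - C)) = 8 + (C + 0) = 8 + C)
G(0, -2)*T(16 - Y(5, -3)) = (8 - 2)*(16 - 1*0)**2 = 6*(16 + 0)**2 = 6*16**2 = 6*256 = 1536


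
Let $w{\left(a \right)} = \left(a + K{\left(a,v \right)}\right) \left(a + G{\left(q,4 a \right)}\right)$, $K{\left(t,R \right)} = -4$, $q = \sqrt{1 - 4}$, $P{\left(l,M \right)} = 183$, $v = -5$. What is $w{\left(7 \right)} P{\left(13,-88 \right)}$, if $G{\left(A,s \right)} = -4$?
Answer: $1647$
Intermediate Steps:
$q = i \sqrt{3}$ ($q = \sqrt{-3} = i \sqrt{3} \approx 1.732 i$)
$w{\left(a \right)} = \left(-4 + a\right)^{2}$ ($w{\left(a \right)} = \left(a - 4\right) \left(a - 4\right) = \left(-4 + a\right) \left(-4 + a\right) = \left(-4 + a\right)^{2}$)
$w{\left(7 \right)} P{\left(13,-88 \right)} = \left(16 + 7^{2} - 56\right) 183 = \left(16 + 49 - 56\right) 183 = 9 \cdot 183 = 1647$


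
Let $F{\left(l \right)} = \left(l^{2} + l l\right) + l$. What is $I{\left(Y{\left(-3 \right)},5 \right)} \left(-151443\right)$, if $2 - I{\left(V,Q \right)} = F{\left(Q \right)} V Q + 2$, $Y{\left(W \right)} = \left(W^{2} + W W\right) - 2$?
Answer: $666349200$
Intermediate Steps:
$F{\left(l \right)} = l + 2 l^{2}$ ($F{\left(l \right)} = \left(l^{2} + l^{2}\right) + l = 2 l^{2} + l = l + 2 l^{2}$)
$Y{\left(W \right)} = -2 + 2 W^{2}$ ($Y{\left(W \right)} = \left(W^{2} + W^{2}\right) - 2 = 2 W^{2} - 2 = -2 + 2 W^{2}$)
$I{\left(V,Q \right)} = - V Q^{2} \left(1 + 2 Q\right)$ ($I{\left(V,Q \right)} = 2 - \left(Q \left(1 + 2 Q\right) V Q + 2\right) = 2 - \left(Q V \left(1 + 2 Q\right) Q + 2\right) = 2 - \left(V Q^{2} \left(1 + 2 Q\right) + 2\right) = 2 - \left(2 + V Q^{2} \left(1 + 2 Q\right)\right) = - V Q^{2} \left(1 + 2 Q\right)$)
$I{\left(Y{\left(-3 \right)},5 \right)} \left(-151443\right) = - \left(-2 + 2 \left(-3\right)^{2}\right) 5^{2} \left(1 + 2 \cdot 5\right) \left(-151443\right) = \left(-1\right) \left(-2 + 2 \cdot 9\right) 25 \left(1 + 10\right) \left(-151443\right) = \left(-1\right) \left(-2 + 18\right) 25 \cdot 11 \left(-151443\right) = \left(-1\right) 16 \cdot 25 \cdot 11 \left(-151443\right) = \left(-4400\right) \left(-151443\right) = 666349200$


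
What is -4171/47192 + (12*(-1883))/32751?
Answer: -400984951/515195064 ≈ -0.77832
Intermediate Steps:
-4171/47192 + (12*(-1883))/32751 = -4171*1/47192 - 22596*1/32751 = -4171/47192 - 7532/10917 = -400984951/515195064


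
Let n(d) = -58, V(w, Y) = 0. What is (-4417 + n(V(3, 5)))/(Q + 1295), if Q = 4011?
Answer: -4475/5306 ≈ -0.84338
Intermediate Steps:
(-4417 + n(V(3, 5)))/(Q + 1295) = (-4417 - 58)/(4011 + 1295) = -4475/5306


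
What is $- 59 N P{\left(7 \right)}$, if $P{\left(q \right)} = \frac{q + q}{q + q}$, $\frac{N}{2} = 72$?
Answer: $-8496$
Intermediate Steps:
$N = 144$ ($N = 2 \cdot 72 = 144$)
$P{\left(q \right)} = 1$ ($P{\left(q \right)} = \frac{2 q}{2 q} = 2 q \frac{1}{2 q} = 1$)
$- 59 N P{\left(7 \right)} = \left(-59\right) 144 \cdot 1 = \left(-8496\right) 1 = -8496$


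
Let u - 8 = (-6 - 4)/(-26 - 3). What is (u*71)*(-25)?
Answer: -429550/29 ≈ -14812.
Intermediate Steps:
u = 242/29 (u = 8 + (-6 - 4)/(-26 - 3) = 8 - 10/(-29) = 8 - 10*(-1/29) = 8 + 10/29 = 242/29 ≈ 8.3448)
(u*71)*(-25) = ((242/29)*71)*(-25) = (17182/29)*(-25) = -429550/29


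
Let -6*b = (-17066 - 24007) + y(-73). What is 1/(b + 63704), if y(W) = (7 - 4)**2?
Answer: 1/70548 ≈ 1.4175e-5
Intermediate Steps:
y(W) = 9 (y(W) = 3**2 = 9)
b = 6844 (b = -((-17066 - 24007) + 9)/6 = -(-41073 + 9)/6 = -1/6*(-41064) = 6844)
1/(b + 63704) = 1/(6844 + 63704) = 1/70548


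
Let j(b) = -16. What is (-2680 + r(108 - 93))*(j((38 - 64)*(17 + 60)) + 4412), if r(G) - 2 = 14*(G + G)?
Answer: -9926168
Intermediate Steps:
r(G) = 2 + 28*G (r(G) = 2 + 14*(G + G) = 2 + 14*(2*G) = 2 + 28*G)
(-2680 + r(108 - 93))*(j((38 - 64)*(17 + 60)) + 4412) = (-2680 + (2 + 28*(108 - 93)))*(-16 + 4412) = (-2680 + (2 + 28*15))*4396 = (-2680 + (2 + 420))*4396 = (-2680 + 422)*4396 = -2258*4396 = -9926168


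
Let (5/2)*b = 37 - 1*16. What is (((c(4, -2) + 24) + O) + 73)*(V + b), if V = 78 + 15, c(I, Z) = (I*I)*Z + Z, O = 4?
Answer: 33969/5 ≈ 6793.8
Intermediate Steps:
c(I, Z) = Z + Z*I**2 (c(I, Z) = I**2*Z + Z = Z*I**2 + Z = Z + Z*I**2)
V = 93
b = 42/5 (b = 2*(37 - 1*16)/5 = 2*(37 - 16)/5 = (2/5)*21 = 42/5 ≈ 8.4000)
(((c(4, -2) + 24) + O) + 73)*(V + b) = (((-2*(1 + 4**2) + 24) + 4) + 73)*(93 + 42/5) = (((-2*(1 + 16) + 24) + 4) + 73)*(507/5) = (((-2*17 + 24) + 4) + 73)*(507/5) = (((-34 + 24) + 4) + 73)*(507/5) = ((-10 + 4) + 73)*(507/5) = (-6 + 73)*(507/5) = 67*(507/5) = 33969/5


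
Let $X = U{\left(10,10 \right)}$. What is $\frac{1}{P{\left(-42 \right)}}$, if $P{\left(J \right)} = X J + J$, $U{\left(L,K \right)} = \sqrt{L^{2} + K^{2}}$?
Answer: $\frac{1}{8358} - \frac{5 \sqrt{2}}{4179} \approx -0.0015724$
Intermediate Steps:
$U{\left(L,K \right)} = \sqrt{K^{2} + L^{2}}$
$X = 10 \sqrt{2}$ ($X = \sqrt{10^{2} + 10^{2}} = \sqrt{100 + 100} = \sqrt{200} = 10 \sqrt{2} \approx 14.142$)
$P{\left(J \right)} = J + 10 J \sqrt{2}$ ($P{\left(J \right)} = 10 \sqrt{2} J + J = 10 J \sqrt{2} + J = J + 10 J \sqrt{2}$)
$\frac{1}{P{\left(-42 \right)}} = \frac{1}{\left(-42\right) \left(1 + 10 \sqrt{2}\right)} = \frac{1}{-42 - 420 \sqrt{2}}$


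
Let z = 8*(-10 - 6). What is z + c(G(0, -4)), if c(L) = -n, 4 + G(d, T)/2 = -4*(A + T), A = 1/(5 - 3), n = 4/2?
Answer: -130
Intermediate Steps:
n = 2 (n = 4*(½) = 2)
A = ½ (A = 1/2 = ½ ≈ 0.50000)
G(d, T) = -12 - 8*T (G(d, T) = -8 + 2*(-4*(½ + T)) = -8 + 2*(-2 - 4*T) = -8 + (-4 - 8*T) = -12 - 8*T)
c(L) = -2 (c(L) = -1*2 = -2)
z = -128 (z = 8*(-16) = -128)
z + c(G(0, -4)) = -128 - 2 = -130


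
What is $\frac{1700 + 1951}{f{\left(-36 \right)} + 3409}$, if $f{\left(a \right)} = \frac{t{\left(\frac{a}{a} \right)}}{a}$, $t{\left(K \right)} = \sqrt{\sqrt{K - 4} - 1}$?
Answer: $\frac{3651}{3409 - \frac{\sqrt{-1 + i \sqrt{3}}}{36}} \approx 1.071 + 1.0688 \cdot 10^{-5} i$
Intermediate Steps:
$t{\left(K \right)} = \sqrt{-1 + \sqrt{-4 + K}}$ ($t{\left(K \right)} = \sqrt{\sqrt{-4 + K} - 1} = \sqrt{-1 + \sqrt{-4 + K}}$)
$f{\left(a \right)} = \frac{\sqrt{-1 + i \sqrt{3}}}{a}$ ($f{\left(a \right)} = \frac{\sqrt{-1 + \sqrt{-4 + \frac{a}{a}}}}{a} = \frac{\sqrt{-1 + \sqrt{-4 + 1}}}{a} = \frac{\sqrt{-1 + \sqrt{-3}}}{a} = \frac{\sqrt{-1 + i \sqrt{3}}}{a}$)
$\frac{1700 + 1951}{f{\left(-36 \right)} + 3409} = \frac{1700 + 1951}{\frac{\sqrt{-1 + i \sqrt{3}}}{-36} + 3409} = \frac{3651}{- \frac{\sqrt{-1 + i \sqrt{3}}}{36} + 3409} = \frac{3651}{3409 - \frac{\sqrt{-1 + i \sqrt{3}}}{36}}$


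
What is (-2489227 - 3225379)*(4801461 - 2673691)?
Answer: -12159367208620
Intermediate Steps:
(-2489227 - 3225379)*(4801461 - 2673691) = -5714606*2127770 = -12159367208620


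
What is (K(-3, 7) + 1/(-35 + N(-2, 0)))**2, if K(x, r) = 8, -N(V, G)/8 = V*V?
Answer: 286225/4489 ≈ 63.761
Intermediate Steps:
N(V, G) = -8*V**2 (N(V, G) = -8*V*V = -8*V**2)
(K(-3, 7) + 1/(-35 + N(-2, 0)))**2 = (8 + 1/(-35 - 8*(-2)**2))**2 = (8 + 1/(-35 - 8*4))**2 = (8 + 1/(-35 - 32))**2 = (8 + 1/(-67))**2 = (8 - 1/67)**2 = (535/67)**2 = 286225/4489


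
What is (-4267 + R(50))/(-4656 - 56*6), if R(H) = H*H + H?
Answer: 1717/4992 ≈ 0.34395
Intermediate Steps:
R(H) = H + H² (R(H) = H² + H = H + H²)
(-4267 + R(50))/(-4656 - 56*6) = (-4267 + 50*(1 + 50))/(-4656 - 56*6) = (-4267 + 50*51)/(-4656 - 336) = (-4267 + 2550)/(-4992) = -1717*(-1/4992) = 1717/4992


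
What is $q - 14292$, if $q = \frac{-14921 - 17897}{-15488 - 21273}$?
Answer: $- \frac{525355394}{36761} \approx -14291.0$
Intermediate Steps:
$q = \frac{32818}{36761}$ ($q = - \frac{32818}{-36761} = \left(-32818\right) \left(- \frac{1}{36761}\right) = \frac{32818}{36761} \approx 0.89274$)
$q - 14292 = \frac{32818}{36761} - 14292 = - \frac{525355394}{36761}$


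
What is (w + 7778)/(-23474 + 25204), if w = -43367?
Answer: -35589/1730 ≈ -20.572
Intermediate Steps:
(w + 7778)/(-23474 + 25204) = (-43367 + 7778)/(-23474 + 25204) = -35589/1730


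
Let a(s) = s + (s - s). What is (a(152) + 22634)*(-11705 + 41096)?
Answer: 669703326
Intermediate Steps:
a(s) = s (a(s) = s + 0 = s)
(a(152) + 22634)*(-11705 + 41096) = (152 + 22634)*(-11705 + 41096) = 22786*29391 = 669703326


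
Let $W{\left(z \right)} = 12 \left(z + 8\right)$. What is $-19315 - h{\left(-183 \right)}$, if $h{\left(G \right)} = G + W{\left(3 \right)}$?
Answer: $-19264$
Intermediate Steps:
$W{\left(z \right)} = 96 + 12 z$ ($W{\left(z \right)} = 12 \left(8 + z\right) = 96 + 12 z$)
$h{\left(G \right)} = 132 + G$ ($h{\left(G \right)} = G + \left(96 + 12 \cdot 3\right) = G + \left(96 + 36\right) = G + 132 = 132 + G$)
$-19315 - h{\left(-183 \right)} = -19315 - \left(132 - 183\right) = -19315 - -51 = -19315 + 51 = -19264$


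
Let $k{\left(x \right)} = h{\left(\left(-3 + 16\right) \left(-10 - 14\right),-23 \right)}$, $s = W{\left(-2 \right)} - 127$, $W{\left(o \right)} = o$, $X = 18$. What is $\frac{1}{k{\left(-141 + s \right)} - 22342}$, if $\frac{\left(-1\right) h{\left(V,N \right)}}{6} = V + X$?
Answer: $- \frac{1}{20578} \approx -4.8596 \cdot 10^{-5}$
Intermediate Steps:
$s = -129$ ($s = -2 - 127 = -129$)
$h{\left(V,N \right)} = -108 - 6 V$ ($h{\left(V,N \right)} = - 6 \left(V + 18\right) = - 6 \left(18 + V\right) = -108 - 6 V$)
$k{\left(x \right)} = 1764$ ($k{\left(x \right)} = -108 - 6 \left(-3 + 16\right) \left(-10 - 14\right) = -108 - 6 \cdot 13 \left(-24\right) = -108 - -1872 = -108 + 1872 = 1764$)
$\frac{1}{k{\left(-141 + s \right)} - 22342} = \frac{1}{1764 - 22342} = \frac{1}{-20578} = - \frac{1}{20578}$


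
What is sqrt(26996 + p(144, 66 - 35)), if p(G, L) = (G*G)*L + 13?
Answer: 15*sqrt(2977) ≈ 818.43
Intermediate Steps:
p(G, L) = 13 + L*G**2 (p(G, L) = G**2*L + 13 = L*G**2 + 13 = 13 + L*G**2)
sqrt(26996 + p(144, 66 - 35)) = sqrt(26996 + (13 + (66 - 35)*144**2)) = sqrt(26996 + (13 + 31*20736)) = sqrt(26996 + (13 + 642816)) = sqrt(26996 + 642829) = sqrt(669825) = 15*sqrt(2977)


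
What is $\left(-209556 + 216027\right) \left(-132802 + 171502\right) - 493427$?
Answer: $249934273$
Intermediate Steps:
$\left(-209556 + 216027\right) \left(-132802 + 171502\right) - 493427 = 6471 \cdot 38700 - 493427 = 250427700 - 493427 = 249934273$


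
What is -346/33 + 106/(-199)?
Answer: -72352/6567 ≈ -11.018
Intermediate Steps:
-346/33 + 106/(-199) = -346*1/33 + 106*(-1/199) = -346/33 - 106/199 = -72352/6567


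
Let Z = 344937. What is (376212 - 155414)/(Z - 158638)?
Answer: 220798/186299 ≈ 1.1852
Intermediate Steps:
(376212 - 155414)/(Z - 158638) = (376212 - 155414)/(344937 - 158638) = 220798/186299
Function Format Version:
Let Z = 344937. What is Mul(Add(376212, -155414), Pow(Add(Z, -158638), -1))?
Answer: Rational(220798, 186299) ≈ 1.1852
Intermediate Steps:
Mul(Add(376212, -155414), Pow(Add(Z, -158638), -1)) = Mul(Add(376212, -155414), Pow(Add(344937, -158638), -1)) = Mul(220798, Pow(186299, -1)) = Mul(220798, Rational(1, 186299)) = Rational(220798, 186299)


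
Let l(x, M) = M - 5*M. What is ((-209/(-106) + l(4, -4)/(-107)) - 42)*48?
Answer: -10936728/5671 ≈ -1928.5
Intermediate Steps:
l(x, M) = -4*M
((-209/(-106) + l(4, -4)/(-107)) - 42)*48 = ((-209/(-106) - 4*(-4)/(-107)) - 42)*48 = ((-209*(-1/106) + 16*(-1/107)) - 42)*48 = ((209/106 - 16/107) - 42)*48 = (20667/11342 - 42)*48 = -455697/11342*48 = -10936728/5671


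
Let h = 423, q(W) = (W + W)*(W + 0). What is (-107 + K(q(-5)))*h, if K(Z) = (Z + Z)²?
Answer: 4184739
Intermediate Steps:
q(W) = 2*W² (q(W) = (2*W)*W = 2*W²)
K(Z) = 4*Z² (K(Z) = (2*Z)² = 4*Z²)
(-107 + K(q(-5)))*h = (-107 + 4*(2*(-5)²)²)*423 = (-107 + 4*(2*25)²)*423 = (-107 + 4*50²)*423 = (-107 + 4*2500)*423 = (-107 + 10000)*423 = 9893*423 = 4184739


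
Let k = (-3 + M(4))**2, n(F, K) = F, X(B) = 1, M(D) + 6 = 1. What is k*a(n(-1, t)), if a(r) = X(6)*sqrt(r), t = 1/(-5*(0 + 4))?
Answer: 64*I ≈ 64.0*I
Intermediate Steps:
M(D) = -5 (M(D) = -6 + 1 = -5)
t = -1/20 (t = 1/(-5*4) = 1/(-20) = 1*(-1/20) = -1/20 ≈ -0.050000)
a(r) = sqrt(r) (a(r) = 1*sqrt(r) = sqrt(r))
k = 64 (k = (-3 - 5)**2 = (-8)**2 = 64)
k*a(n(-1, t)) = 64*sqrt(-1) = 64*I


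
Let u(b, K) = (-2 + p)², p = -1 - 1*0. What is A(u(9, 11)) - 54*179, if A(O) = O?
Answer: -9657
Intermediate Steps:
p = -1 (p = -1 + 0 = -1)
u(b, K) = 9 (u(b, K) = (-2 - 1)² = (-3)² = 9)
A(u(9, 11)) - 54*179 = 9 - 54*179 = 9 - 1*9666 = 9 - 9666 = -9657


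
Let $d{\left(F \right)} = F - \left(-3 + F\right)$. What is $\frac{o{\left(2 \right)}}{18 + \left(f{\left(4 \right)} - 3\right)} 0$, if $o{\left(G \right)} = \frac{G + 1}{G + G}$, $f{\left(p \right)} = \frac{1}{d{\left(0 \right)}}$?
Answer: $0$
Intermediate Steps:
$d{\left(F \right)} = 3$
$f{\left(p \right)} = \frac{1}{3}$
$o{\left(G \right)} = \frac{1 + G}{2 G}$
$\frac{o{\left(2 \right)}}{18 + \left(f{\left(4 \right)} - 3\right)} 0 = \frac{\frac{1}{2} \cdot \frac{1}{2} \left(1 + 2\right)}{18 + \left(\frac{1}{3} - 3\right)} 0 = \frac{\frac{1}{2} \cdot \frac{1}{2} \cdot 3}{18 + \left(\frac{1}{3} - 3\right)} 0 = \frac{1}{18 - \frac{8}{3}} \cdot \frac{3}{4} \cdot 0 = \frac{1}{\frac{46}{3}} \cdot \frac{3}{4} \cdot 0 = \frac{3}{46} \cdot \frac{3}{4} \cdot 0 = \frac{9}{184} \cdot 0 = 0$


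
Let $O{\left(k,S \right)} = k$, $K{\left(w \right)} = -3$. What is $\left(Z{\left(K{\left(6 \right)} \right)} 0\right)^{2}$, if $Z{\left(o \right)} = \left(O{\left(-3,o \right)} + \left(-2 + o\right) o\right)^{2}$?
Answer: $0$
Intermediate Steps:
$Z{\left(o \right)} = \left(-3 + o \left(-2 + o\right)\right)^{2}$ ($Z{\left(o \right)} = \left(-3 + \left(-2 + o\right) o\right)^{2} = \left(-3 + o \left(-2 + o\right)\right)^{2}$)
$\left(Z{\left(K{\left(6 \right)} \right)} 0\right)^{2} = \left(\left(3 - \left(-3\right)^{2} + 2 \left(-3\right)\right)^{2} \cdot 0\right)^{2} = \left(\left(3 - 9 - 6\right)^{2} \cdot 0\right)^{2} = \left(\left(-12\right)^{2} \cdot 0\right)^{2} = \left(144 \cdot 0\right)^{2} = 0^{2} = 0$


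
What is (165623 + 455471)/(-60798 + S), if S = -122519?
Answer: -621094/183317 ≈ -3.3881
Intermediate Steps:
(165623 + 455471)/(-60798 + S) = (165623 + 455471)/(-60798 - 122519) = 621094/(-183317) = 621094*(-1/183317) = -621094/183317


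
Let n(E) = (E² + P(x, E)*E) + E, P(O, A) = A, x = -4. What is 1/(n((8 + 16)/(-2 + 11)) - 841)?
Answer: -9/7417 ≈ -0.0012134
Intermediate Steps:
n(E) = E + 2*E² (n(E) = (E² + E*E) + E = (E² + E²) + E = 2*E² + E = E + 2*E²)
1/(n((8 + 16)/(-2 + 11)) - 841) = 1/(((8 + 16)/(-2 + 11))*(1 + 2*((8 + 16)/(-2 + 11))) - 841) = 1/((24/9)*(1 + 2*(24/9)) - 841) = 1/((24*(⅑))*(1 + 2*(24*(⅑))) - 841) = 1/(8*(1 + 2*(8/3))/3 - 841) = 1/(8*(1 + 16/3)/3 - 841) = 1/((8/3)*(19/3) - 841) = 1/(152/9 - 841) = 1/(-7417/9) = -9/7417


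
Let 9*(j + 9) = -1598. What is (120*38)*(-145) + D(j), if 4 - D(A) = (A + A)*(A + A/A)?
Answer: -59164736/81 ≈ -7.3043e+5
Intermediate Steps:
j = -1679/9 (j = -9 + (1/9)*(-1598) = -9 - 1598/9 = -1679/9 ≈ -186.56)
D(A) = 4 - 2*A*(1 + A) (D(A) = 4 - (A + A)*(A + A/A) = 4 - 2*A*(A + 1) = 4 - 2*A*(1 + A))
(120*38)*(-145) + D(j) = (120*38)*(-145) + (4 - 2*(-1679/9) - 2*(-1679/9)**2) = 4560*(-145) + (4 + 3358/9 - 2*2819041/81) = -661200 + (4 + 3358/9 - 5638082/81) = -661200 - 5607536/81 = -59164736/81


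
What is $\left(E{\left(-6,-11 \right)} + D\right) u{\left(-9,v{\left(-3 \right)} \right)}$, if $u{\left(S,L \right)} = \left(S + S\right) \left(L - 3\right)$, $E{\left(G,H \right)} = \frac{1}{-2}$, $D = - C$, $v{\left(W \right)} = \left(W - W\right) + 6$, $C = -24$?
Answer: $-1269$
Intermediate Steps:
$v{\left(W \right)} = 6$ ($v{\left(W \right)} = 0 + 6 = 6$)
$D = 24$ ($D = \left(-1\right) \left(-24\right) = 24$)
$E{\left(G,H \right)} = - \frac{1}{2}$
$u{\left(S,L \right)} = 2 S \left(-3 + L\right)$
$\left(E{\left(-6,-11 \right)} + D\right) u{\left(-9,v{\left(-3 \right)} \right)} = \left(- \frac{1}{2} + 24\right) 2 \left(-9\right) \left(-3 + 6\right) = \frac{47 \cdot 2 \left(-9\right) 3}{2} = \frac{47}{2} \left(-54\right) = -1269$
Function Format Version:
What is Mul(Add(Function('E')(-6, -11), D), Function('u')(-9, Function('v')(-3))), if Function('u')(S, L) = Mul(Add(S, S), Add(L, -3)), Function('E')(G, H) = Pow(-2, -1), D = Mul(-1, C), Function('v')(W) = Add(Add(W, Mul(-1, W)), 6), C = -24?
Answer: -1269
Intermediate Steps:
Function('v')(W) = 6 (Function('v')(W) = Add(0, 6) = 6)
D = 24 (D = Mul(-1, -24) = 24)
Function('E')(G, H) = Rational(-1, 2)
Function('u')(S, L) = Mul(2, S, Add(-3, L)) (Function('u')(S, L) = Mul(Mul(2, S), Add(-3, L)) = Mul(2, S, Add(-3, L)))
Mul(Add(Function('E')(-6, -11), D), Function('u')(-9, Function('v')(-3))) = Mul(Add(Rational(-1, 2), 24), Mul(2, -9, Add(-3, 6))) = Mul(Rational(47, 2), Mul(2, -9, 3)) = Mul(Rational(47, 2), -54) = -1269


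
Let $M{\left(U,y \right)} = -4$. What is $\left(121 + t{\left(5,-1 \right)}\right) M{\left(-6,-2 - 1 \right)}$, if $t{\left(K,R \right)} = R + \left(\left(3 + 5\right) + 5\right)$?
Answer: $-532$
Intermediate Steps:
$t{\left(K,R \right)} = 13 + R$ ($t{\left(K,R \right)} = R + \left(8 + 5\right) = R + 13 = 13 + R$)
$\left(121 + t{\left(5,-1 \right)}\right) M{\left(-6,-2 - 1 \right)} = \left(121 + \left(13 - 1\right)\right) \left(-4\right) = \left(121 + 12\right) \left(-4\right) = 133 \left(-4\right) = -532$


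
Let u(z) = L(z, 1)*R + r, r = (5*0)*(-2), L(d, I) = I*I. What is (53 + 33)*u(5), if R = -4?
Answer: -344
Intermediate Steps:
L(d, I) = I**2
r = 0 (r = 0*(-2) = 0)
u(z) = -4 (u(z) = 1**2*(-4) + 0 = 1*(-4) + 0 = -4 + 0 = -4)
(53 + 33)*u(5) = (53 + 33)*(-4) = 86*(-4) = -344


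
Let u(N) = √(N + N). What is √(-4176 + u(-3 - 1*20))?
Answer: √(-4176 + I*√46) ≈ 0.0525 + 64.622*I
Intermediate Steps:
u(N) = √2*√N (u(N) = √(2*N) = √2*√N)
√(-4176 + u(-3 - 1*20)) = √(-4176 + √2*√(-3 - 1*20)) = √(-4176 + √2*√(-3 - 20)) = √(-4176 + √2*√(-23)) = √(-4176 + √2*(I*√23)) = √(-4176 + I*√46)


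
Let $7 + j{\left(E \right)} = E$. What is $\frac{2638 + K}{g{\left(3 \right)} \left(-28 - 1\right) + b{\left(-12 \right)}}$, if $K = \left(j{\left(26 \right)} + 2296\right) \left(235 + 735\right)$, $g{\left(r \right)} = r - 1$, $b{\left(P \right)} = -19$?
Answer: $- \frac{2248188}{77} \approx -29197.0$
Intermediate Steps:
$j{\left(E \right)} = -7 + E$
$g{\left(r \right)} = -1 + r$ ($g{\left(r \right)} = r - 1 = -1 + r$)
$K = 2245550$ ($K = \left(\left(-7 + 26\right) + 2296\right) \left(235 + 735\right) = \left(19 + 2296\right) 970 = 2315 \cdot 970 = 2245550$)
$\frac{2638 + K}{g{\left(3 \right)} \left(-28 - 1\right) + b{\left(-12 \right)}} = \frac{2638 + 2245550}{\left(-1 + 3\right) \left(-28 - 1\right) - 19} = \frac{2248188}{2 \left(-29\right) - 19} = \frac{2248188}{-58 - 19} = \frac{2248188}{-77} = 2248188 \left(- \frac{1}{77}\right) = - \frac{2248188}{77}$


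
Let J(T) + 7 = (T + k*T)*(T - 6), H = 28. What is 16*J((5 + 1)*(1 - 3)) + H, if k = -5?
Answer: -13908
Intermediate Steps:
J(T) = -7 - 4*T*(-6 + T) (J(T) = -7 + (T - 5*T)*(T - 6) = -7 + (-4*T)*(-6 + T) = -7 - 4*T*(-6 + T))
16*J((5 + 1)*(1 - 3)) + H = 16*(-7 - 4*(1 - 3)²*(5 + 1)² + 24*((5 + 1)*(1 - 3))) + 28 = 16*(-7 - 4*(6*(-2))² + 24*(6*(-2))) + 28 = 16*(-7 - 4*(-12)² + 24*(-12)) + 28 = 16*(-7 - 4*144 - 288) + 28 = 16*(-7 - 576 - 288) + 28 = 16*(-871) + 28 = -13936 + 28 = -13908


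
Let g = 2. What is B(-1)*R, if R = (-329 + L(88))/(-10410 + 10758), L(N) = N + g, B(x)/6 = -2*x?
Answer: -239/29 ≈ -8.2414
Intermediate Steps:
B(x) = -12*x (B(x) = 6*(-2*x) = -12*x)
L(N) = 2 + N (L(N) = N + 2 = 2 + N)
R = -239/348 (R = (-329 + (2 + 88))/(-10410 + 10758) = (-329 + 90)/348 = -239*1/348 = -239/348 ≈ -0.68678)
B(-1)*R = -12*(-1)*(-239/348) = 12*(-239/348) = -239/29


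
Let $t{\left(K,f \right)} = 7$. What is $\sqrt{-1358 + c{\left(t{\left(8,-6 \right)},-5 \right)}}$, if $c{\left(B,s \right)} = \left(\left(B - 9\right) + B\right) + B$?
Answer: $i \sqrt{1346} \approx 36.688 i$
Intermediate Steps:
$c{\left(B,s \right)} = -9 + 3 B$ ($c{\left(B,s \right)} = \left(\left(-9 + B\right) + B\right) + B = \left(-9 + 2 B\right) + B = -9 + 3 B$)
$\sqrt{-1358 + c{\left(t{\left(8,-6 \right)},-5 \right)}} = \sqrt{-1358 + \left(-9 + 3 \cdot 7\right)} = \sqrt{-1358 + \left(-9 + 21\right)} = \sqrt{-1358 + 12} = \sqrt{-1346} = i \sqrt{1346}$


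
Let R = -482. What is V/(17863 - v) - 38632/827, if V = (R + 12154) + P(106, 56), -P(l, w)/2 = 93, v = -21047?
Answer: -746836099/16089285 ≈ -46.418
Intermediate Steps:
P(l, w) = -186 (P(l, w) = -2*93 = -186)
V = 11486 (V = (-482 + 12154) - 186 = 11672 - 186 = 11486)
V/(17863 - v) - 38632/827 = 11486/(17863 - 1*(-21047)) - 38632/827 = 11486/(17863 + 21047) - 38632*1/827 = 11486/38910 - 38632/827 = 11486*(1/38910) - 38632/827 = 5743/19455 - 38632/827 = -746836099/16089285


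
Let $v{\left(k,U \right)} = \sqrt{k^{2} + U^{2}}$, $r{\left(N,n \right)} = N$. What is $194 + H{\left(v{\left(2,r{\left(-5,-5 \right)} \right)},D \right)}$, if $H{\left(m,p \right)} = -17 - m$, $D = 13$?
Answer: $177 - \sqrt{29} \approx 171.61$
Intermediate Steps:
$v{\left(k,U \right)} = \sqrt{U^{2} + k^{2}}$
$194 + H{\left(v{\left(2,r{\left(-5,-5 \right)} \right)},D \right)} = 194 - \left(17 + \sqrt{\left(-5\right)^{2} + 2^{2}}\right) = 194 - \left(17 + \sqrt{25 + 4}\right) = 194 - \left(17 + \sqrt{29}\right) = 177 - \sqrt{29}$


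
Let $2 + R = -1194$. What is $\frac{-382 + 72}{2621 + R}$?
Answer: $- \frac{62}{285} \approx -0.21754$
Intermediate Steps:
$R = -1196$ ($R = -2 - 1194 = -1196$)
$\frac{-382 + 72}{2621 + R} = \frac{-382 + 72}{2621 - 1196} = - \frac{310}{1425} = \left(-310\right) \frac{1}{1425} = - \frac{62}{285}$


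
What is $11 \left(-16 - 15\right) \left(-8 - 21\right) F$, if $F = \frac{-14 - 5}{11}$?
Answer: $-17081$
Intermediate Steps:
$F = - \frac{19}{11}$ ($F = \left(-19\right) \frac{1}{11} = - \frac{19}{11} \approx -1.7273$)
$11 \left(-16 - 15\right) \left(-8 - 21\right) F = 11 \left(-16 - 15\right) \left(-8 - 21\right) \left(- \frac{19}{11}\right) = 11 \left(\left(-31\right) \left(-29\right)\right) \left(- \frac{19}{11}\right) = 11 \cdot 899 \left(- \frac{19}{11}\right) = 9889 \left(- \frac{19}{11}\right) = -17081$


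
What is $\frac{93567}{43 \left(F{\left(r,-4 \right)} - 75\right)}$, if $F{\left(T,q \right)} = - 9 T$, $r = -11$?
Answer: $\frac{31189}{344} \approx 90.666$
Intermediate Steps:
$\frac{93567}{43 \left(F{\left(r,-4 \right)} - 75\right)} = \frac{93567}{43 \left(\left(-9\right) \left(-11\right) - 75\right)} = \frac{93567}{43 \left(99 - 75\right)} = \frac{93567}{43 \cdot 24} = \frac{93567}{1032} = 93567 \cdot \frac{1}{1032} = \frac{31189}{344}$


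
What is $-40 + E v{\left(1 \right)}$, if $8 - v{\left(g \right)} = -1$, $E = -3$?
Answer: $-67$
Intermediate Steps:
$v{\left(g \right)} = 9$ ($v{\left(g \right)} = 8 - -1 = 8 + 1 = 9$)
$-40 + E v{\left(1 \right)} = -40 - 27 = -67$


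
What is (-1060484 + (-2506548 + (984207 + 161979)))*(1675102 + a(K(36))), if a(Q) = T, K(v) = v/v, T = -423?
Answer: -4054139958434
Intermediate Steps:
K(v) = 1
a(Q) = -423
(-1060484 + (-2506548 + (984207 + 161979)))*(1675102 + a(K(36))) = (-1060484 + (-2506548 + (984207 + 161979)))*(1675102 - 423) = (-1060484 + (-2506548 + 1146186))*1674679 = (-1060484 - 1360362)*1674679 = -2420846*1674679 = -4054139958434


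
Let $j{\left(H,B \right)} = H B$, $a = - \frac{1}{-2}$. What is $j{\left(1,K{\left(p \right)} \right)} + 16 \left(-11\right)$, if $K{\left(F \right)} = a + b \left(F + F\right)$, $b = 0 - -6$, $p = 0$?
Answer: $- \frac{351}{2} \approx -175.5$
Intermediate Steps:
$a = \frac{1}{2}$ ($a = \left(-1\right) \left(- \frac{1}{2}\right) = \frac{1}{2} \approx 0.5$)
$b = 6$ ($b = 0 + 6 = 6$)
$K{\left(F \right)} = \frac{1}{2} + 12 F$ ($K{\left(F \right)} = \frac{1}{2} + 6 \left(F + F\right) = \frac{1}{2} + 6 \cdot 2 F = \frac{1}{2} + 12 F$)
$j{\left(H,B \right)} = B H$
$j{\left(1,K{\left(p \right)} \right)} + 16 \left(-11\right) = \left(\frac{1}{2} + 12 \cdot 0\right) 1 + 16 \left(-11\right) = \left(\frac{1}{2} + 0\right) 1 - 176 = \frac{1}{2} \cdot 1 - 176 = \frac{1}{2} - 176 = - \frac{351}{2}$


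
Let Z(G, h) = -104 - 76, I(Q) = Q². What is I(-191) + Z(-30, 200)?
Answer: 36301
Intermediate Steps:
Z(G, h) = -180
I(-191) + Z(-30, 200) = (-191)² - 180 = 36481 - 180 = 36301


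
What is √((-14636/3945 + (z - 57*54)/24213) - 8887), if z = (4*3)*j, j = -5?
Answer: I*√9013458957141339645/31840095 ≈ 94.291*I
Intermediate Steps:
z = -60 (z = (4*3)*(-5) = 12*(-5) = -60)
√((-14636/3945 + (z - 57*54)/24213) - 8887) = √((-14636/3945 + (-60 - 57*54)/24213) - 8887) = √((-14636*1/3945 + (-60 - 3078)*(1/24213)) - 8887) = √((-14636/3945 - 3138*1/24213) - 8887) = √((-14636/3945 - 1046/8071) - 8887) = √(-122253626/31840095 - 8887) = √(-283085177891/31840095) = I*√9013458957141339645/31840095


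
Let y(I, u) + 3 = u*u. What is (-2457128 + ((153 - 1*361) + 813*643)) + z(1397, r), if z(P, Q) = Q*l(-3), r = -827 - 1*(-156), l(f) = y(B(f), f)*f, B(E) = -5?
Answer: -1922499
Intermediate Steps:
y(I, u) = -3 + u**2 (y(I, u) = -3 + u*u = -3 + u**2)
l(f) = f*(-3 + f**2) (l(f) = (-3 + f**2)*f = f*(-3 + f**2))
r = -671 (r = -827 + 156 = -671)
z(P, Q) = -18*Q (z(P, Q) = Q*(-3*(-3 + (-3)**2)) = Q*(-3*(-3 + 9)) = Q*(-3*6) = Q*(-18) = -18*Q)
(-2457128 + ((153 - 1*361) + 813*643)) + z(1397, r) = (-2457128 + ((153 - 1*361) + 813*643)) - 18*(-671) = (-2457128 + ((153 - 361) + 522759)) + 12078 = (-2457128 + (-208 + 522759)) + 12078 = (-2457128 + 522551) + 12078 = -1934577 + 12078 = -1922499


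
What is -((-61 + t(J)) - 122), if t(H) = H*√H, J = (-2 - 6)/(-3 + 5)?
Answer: 183 + 8*I ≈ 183.0 + 8.0*I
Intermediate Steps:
J = -4 (J = -8/2 = -8*½ = -4)
t(H) = H^(3/2)
-((-61 + t(J)) - 122) = -((-61 + (-4)^(3/2)) - 122) = -((-61 - 8*I) - 122) = -(-183 - 8*I) = 183 + 8*I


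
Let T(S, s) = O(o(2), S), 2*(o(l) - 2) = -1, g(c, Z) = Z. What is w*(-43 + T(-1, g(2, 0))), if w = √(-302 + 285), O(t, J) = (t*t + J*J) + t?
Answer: -153*I*√17/4 ≈ -157.71*I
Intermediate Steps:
o(l) = 3/2 (o(l) = 2 + (½)*(-1) = 2 - ½ = 3/2)
O(t, J) = t + J² + t² (O(t, J) = (t² + J²) + t = (J² + t²) + t = t + J² + t²)
T(S, s) = 15/4 + S² (T(S, s) = 3/2 + S² + (3/2)² = 3/2 + S² + 9/4 = 15/4 + S²)
w = I*√17 (w = √(-17) = I*√17 ≈ 4.1231*I)
w*(-43 + T(-1, g(2, 0))) = (I*√17)*(-43 + (15/4 + (-1)²)) = (I*√17)*(-43 + (15/4 + 1)) = (I*√17)*(-43 + 19/4) = (I*√17)*(-153/4) = -153*I*√17/4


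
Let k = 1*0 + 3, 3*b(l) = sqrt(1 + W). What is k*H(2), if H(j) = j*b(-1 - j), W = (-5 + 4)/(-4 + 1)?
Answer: 4*sqrt(3)/3 ≈ 2.3094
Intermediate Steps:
W = 1/3 (W = -1/(-3) = -1*(-1/3) = 1/3 ≈ 0.33333)
b(l) = 2*sqrt(3)/9 (b(l) = sqrt(1 + 1/3)/3 = sqrt(4/3)/3 = (2*sqrt(3)/3)/3 = 2*sqrt(3)/9)
H(j) = 2*j*sqrt(3)/9 (H(j) = j*(2*sqrt(3)/9) = 2*j*sqrt(3)/9)
k = 3 (k = 0 + 3 = 3)
k*H(2) = 3*((2/9)*2*sqrt(3)) = 3*(4*sqrt(3)/9) = 4*sqrt(3)/3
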